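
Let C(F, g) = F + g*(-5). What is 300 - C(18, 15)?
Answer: 357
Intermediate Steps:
C(F, g) = F - 5*g
300 - C(18, 15) = 300 - (18 - 5*15) = 300 - (18 - 75) = 300 - 1*(-57) = 300 + 57 = 357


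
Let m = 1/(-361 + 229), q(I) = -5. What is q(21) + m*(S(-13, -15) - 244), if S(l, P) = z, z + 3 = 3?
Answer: -104/33 ≈ -3.1515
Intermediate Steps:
z = 0 (z = -3 + 3 = 0)
S(l, P) = 0
m = -1/132 (m = 1/(-132) = -1/132 ≈ -0.0075758)
q(21) + m*(S(-13, -15) - 244) = -5 - (0 - 244)/132 = -5 - 1/132*(-244) = -5 + 61/33 = -104/33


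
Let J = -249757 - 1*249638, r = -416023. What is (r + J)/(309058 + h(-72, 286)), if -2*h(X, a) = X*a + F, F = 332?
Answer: -457709/159594 ≈ -2.8680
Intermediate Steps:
h(X, a) = -166 - X*a/2 (h(X, a) = -(X*a + 332)/2 = -(332 + X*a)/2 = -166 - X*a/2)
J = -499395 (J = -249757 - 249638 = -499395)
(r + J)/(309058 + h(-72, 286)) = (-416023 - 499395)/(309058 + (-166 - 1/2*(-72)*286)) = -915418/(309058 + (-166 + 10296)) = -915418/(309058 + 10130) = -915418/319188 = -915418*1/319188 = -457709/159594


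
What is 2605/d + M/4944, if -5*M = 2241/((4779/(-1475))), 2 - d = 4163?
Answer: -12303515/20571984 ≈ -0.59807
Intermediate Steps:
d = -4161 (d = 2 - 1*4163 = 2 - 4163 = -4161)
M = 415/3 (M = -2241/(5*(4779/(-1475))) = -2241/(5*(4779*(-1/1475))) = -2241/(5*(-81/25)) = -2241*(-25)/(5*81) = -⅕*(-2075/3) = 415/3 ≈ 138.33)
2605/d + M/4944 = 2605/(-4161) + (415/3)/4944 = 2605*(-1/4161) + (415/3)*(1/4944) = -2605/4161 + 415/14832 = -12303515/20571984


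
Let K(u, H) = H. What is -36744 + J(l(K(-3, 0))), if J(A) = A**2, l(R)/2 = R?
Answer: -36744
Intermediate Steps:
l(R) = 2*R
-36744 + J(l(K(-3, 0))) = -36744 + (2*0)**2 = -36744 + 0**2 = -36744 + 0 = -36744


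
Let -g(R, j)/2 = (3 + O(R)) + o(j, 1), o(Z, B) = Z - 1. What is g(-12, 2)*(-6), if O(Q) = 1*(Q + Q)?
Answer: -240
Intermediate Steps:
o(Z, B) = -1 + Z
O(Q) = 2*Q (O(Q) = 1*(2*Q) = 2*Q)
g(R, j) = -4 - 4*R - 2*j (g(R, j) = -2*((3 + 2*R) + (-1 + j)) = -2*(2 + j + 2*R) = -4 - 4*R - 2*j)
g(-12, 2)*(-6) = (-4 - 4*(-12) - 2*2)*(-6) = (-4 + 48 - 4)*(-6) = 40*(-6) = -240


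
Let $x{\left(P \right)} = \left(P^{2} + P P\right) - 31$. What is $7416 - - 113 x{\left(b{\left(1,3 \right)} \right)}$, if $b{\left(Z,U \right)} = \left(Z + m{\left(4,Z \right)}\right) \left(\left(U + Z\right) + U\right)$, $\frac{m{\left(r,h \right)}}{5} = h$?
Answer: $402577$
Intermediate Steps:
$m{\left(r,h \right)} = 5 h$
$b{\left(Z,U \right)} = 6 Z \left(Z + 2 U\right)$ ($b{\left(Z,U \right)} = \left(Z + 5 Z\right) \left(\left(U + Z\right) + U\right) = 6 Z \left(Z + 2 U\right)$)
$x{\left(P \right)} = -31 + 2 P^{2}$ ($x{\left(P \right)} = \left(P^{2} + P^{2}\right) - 31 = 2 P^{2} - 31 = -31 + 2 P^{2}$)
$7416 - - 113 x{\left(b{\left(1,3 \right)} \right)} = 7416 - - 113 \left(-31 + 2 \left(6 \cdot 1 \left(1 + 2 \cdot 3\right)\right)^{2}\right) = 7416 - - 113 \left(-31 + 2 \left(6 \cdot 1 \left(1 + 6\right)\right)^{2}\right) = 7416 - - 113 \left(-31 + 2 \left(6 \cdot 1 \cdot 7\right)^{2}\right) = 7416 - - 113 \left(-31 + 2 \cdot 42^{2}\right) = 7416 - - 113 \left(-31 + 2 \cdot 1764\right) = 7416 - - 113 \left(-31 + 3528\right) = 7416 - \left(-113\right) 3497 = 7416 - -395161 = 7416 + 395161 = 402577$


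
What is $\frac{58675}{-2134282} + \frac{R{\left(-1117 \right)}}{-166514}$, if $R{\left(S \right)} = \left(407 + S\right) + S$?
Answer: $- \frac{1467718934}{88846958237} \approx -0.01652$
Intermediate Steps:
$R{\left(S \right)} = 407 + 2 S$
$\frac{58675}{-2134282} + \frac{R{\left(-1117 \right)}}{-166514} = \frac{58675}{-2134282} + \frac{407 + 2 \left(-1117\right)}{-166514} = 58675 \left(- \frac{1}{2134282}\right) + \left(407 - 2234\right) \left(- \frac{1}{166514}\right) = - \frac{58675}{2134282} - - \frac{1827}{166514} = - \frac{58675}{2134282} + \frac{1827}{166514} = - \frac{1467718934}{88846958237}$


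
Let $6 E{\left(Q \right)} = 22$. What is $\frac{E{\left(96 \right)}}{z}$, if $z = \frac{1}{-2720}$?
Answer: $- \frac{29920}{3} \approx -9973.3$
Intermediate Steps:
$z = - \frac{1}{2720} \approx -0.00036765$
$E{\left(Q \right)} = \frac{11}{3}$ ($E{\left(Q \right)} = \frac{1}{6} \cdot 22 = \frac{11}{3}$)
$\frac{E{\left(96 \right)}}{z} = \frac{11}{3 \left(- \frac{1}{2720}\right)} = \frac{11}{3} \left(-2720\right) = - \frac{29920}{3}$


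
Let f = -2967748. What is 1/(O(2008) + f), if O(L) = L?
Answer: -1/2965740 ≈ -3.3718e-7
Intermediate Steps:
1/(O(2008) + f) = 1/(2008 - 2967748) = 1/(-2965740) = -1/2965740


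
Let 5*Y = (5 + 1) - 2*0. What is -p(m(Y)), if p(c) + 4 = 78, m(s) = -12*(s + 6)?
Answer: -74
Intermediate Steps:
Y = 6/5 (Y = ((5 + 1) - 2*0)/5 = (6 + 0)/5 = (⅕)*6 = 6/5 ≈ 1.2000)
m(s) = -72 - 12*s (m(s) = -12*(6 + s) = -72 - 12*s)
p(c) = 74 (p(c) = -4 + 78 = 74)
-p(m(Y)) = -1*74 = -74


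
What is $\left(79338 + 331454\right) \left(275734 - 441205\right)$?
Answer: $-67974163032$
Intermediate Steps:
$\left(79338 + 331454\right) \left(275734 - 441205\right) = 410792 \left(-165471\right) = -67974163032$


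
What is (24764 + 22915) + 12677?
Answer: 60356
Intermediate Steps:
(24764 + 22915) + 12677 = 47679 + 12677 = 60356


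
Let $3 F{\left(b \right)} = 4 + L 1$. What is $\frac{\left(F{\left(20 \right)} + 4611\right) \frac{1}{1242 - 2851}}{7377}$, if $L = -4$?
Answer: $- \frac{1537}{3956531} \approx -0.00038847$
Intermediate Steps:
$F{\left(b \right)} = 0$ ($F{\left(b \right)} = \frac{4 - 4}{3} = \frac{1}{3} \cdot 0 = 0$)
$\frac{\left(F{\left(20 \right)} + 4611\right) \frac{1}{1242 - 2851}}{7377} = \frac{\left(0 + 4611\right) \frac{1}{1242 - 2851}}{7377} = \frac{4611}{1242 - 2851} \cdot \frac{1}{7377} = \frac{4611}{-1609} \cdot \frac{1}{7377} = 4611 \left(- \frac{1}{1609}\right) \frac{1}{7377} = \left(- \frac{4611}{1609}\right) \frac{1}{7377} = - \frac{1537}{3956531}$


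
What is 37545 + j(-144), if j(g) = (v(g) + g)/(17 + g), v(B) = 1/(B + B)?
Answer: 1373287393/36576 ≈ 37546.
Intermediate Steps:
v(B) = 1/(2*B)
j(g) = (g + 1/(2*g))/(17 + g) (j(g) = (1/(2*g) + g)/(17 + g) = (g + 1/(2*g))/(17 + g))
37545 + j(-144) = 37545 + (1/2 + (-144)**2)/((-144)*(17 - 144)) = 37545 - 1/144*(1/2 + 20736)/(-127) = 37545 - 1/144*(-1/127)*41473/2 = 37545 + 41473/36576 = 1373287393/36576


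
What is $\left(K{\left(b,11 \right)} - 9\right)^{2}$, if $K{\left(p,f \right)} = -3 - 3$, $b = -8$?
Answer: $225$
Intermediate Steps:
$K{\left(p,f \right)} = -6$ ($K{\left(p,f \right)} = -3 - 3 = -6$)
$\left(K{\left(b,11 \right)} - 9\right)^{2} = \left(-6 - 9\right)^{2} = \left(-15\right)^{2} = 225$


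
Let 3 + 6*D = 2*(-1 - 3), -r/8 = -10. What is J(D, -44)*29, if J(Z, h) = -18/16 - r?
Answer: -18821/8 ≈ -2352.6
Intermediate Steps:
r = 80 (r = -8*(-10) = 80)
D = -11/6 (D = -1/2 + (2*(-1 - 3))/6 = -1/2 + (2*(-4))/6 = -1/2 + (1/6)*(-8) = -1/2 - 4/3 = -11/6 ≈ -1.8333)
J(Z, h) = -649/8 (J(Z, h) = -18/16 - 1*80 = -18*1/16 - 80 = -9/8 - 80 = -649/8)
J(D, -44)*29 = -649/8*29 = -18821/8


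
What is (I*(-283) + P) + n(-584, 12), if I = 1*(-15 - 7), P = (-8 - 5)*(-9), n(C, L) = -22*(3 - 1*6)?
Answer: 6409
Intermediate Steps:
n(C, L) = 66 (n(C, L) = -22*(3 - 6) = -22*(-3) = 66)
P = 117 (P = -13*(-9) = 117)
I = -22 (I = 1*(-22) = -22)
(I*(-283) + P) + n(-584, 12) = (-22*(-283) + 117) + 66 = (6226 + 117) + 66 = 6343 + 66 = 6409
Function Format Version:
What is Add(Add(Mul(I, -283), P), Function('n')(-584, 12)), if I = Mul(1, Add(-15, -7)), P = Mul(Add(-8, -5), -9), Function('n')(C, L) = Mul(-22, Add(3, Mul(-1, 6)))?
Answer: 6409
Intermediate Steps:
Function('n')(C, L) = 66 (Function('n')(C, L) = Mul(-22, Add(3, -6)) = Mul(-22, -3) = 66)
P = 117 (P = Mul(-13, -9) = 117)
I = -22 (I = Mul(1, -22) = -22)
Add(Add(Mul(I, -283), P), Function('n')(-584, 12)) = Add(Add(Mul(-22, -283), 117), 66) = Add(Add(6226, 117), 66) = Add(6343, 66) = 6409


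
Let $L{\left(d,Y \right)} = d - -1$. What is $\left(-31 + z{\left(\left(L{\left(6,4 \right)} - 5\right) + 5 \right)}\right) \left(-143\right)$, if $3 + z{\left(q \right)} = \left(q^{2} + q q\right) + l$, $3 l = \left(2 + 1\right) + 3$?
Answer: $-9438$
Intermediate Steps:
$L{\left(d,Y \right)} = 1 + d$ ($L{\left(d,Y \right)} = d + 1 = 1 + d$)
$l = 2$ ($l = \frac{\left(2 + 1\right) + 3}{3} = \frac{3 + 3}{3} = \frac{1}{3} \cdot 6 = 2$)
$z{\left(q \right)} = -1 + 2 q^{2}$ ($z{\left(q \right)} = -3 + \left(\left(q^{2} + q q\right) + 2\right) = -3 + \left(\left(q^{2} + q^{2}\right) + 2\right) = -3 + \left(2 q^{2} + 2\right) = -3 + \left(2 + 2 q^{2}\right) = -1 + 2 q^{2}$)
$\left(-31 + z{\left(\left(L{\left(6,4 \right)} - 5\right) + 5 \right)}\right) \left(-143\right) = \left(-31 - \left(1 - 2 \left(\left(\left(1 + 6\right) - 5\right) + 5\right)^{2}\right)\right) \left(-143\right) = \left(-31 - \left(1 - 2 \left(\left(7 - 5\right) + 5\right)^{2}\right)\right) \left(-143\right) = \left(-31 - \left(1 - 2 \left(2 + 5\right)^{2}\right)\right) \left(-143\right) = \left(-31 - \left(1 - 2 \cdot 7^{2}\right)\right) \left(-143\right) = \left(-31 + \left(-1 + 2 \cdot 49\right)\right) \left(-143\right) = \left(-31 + \left(-1 + 98\right)\right) \left(-143\right) = \left(-31 + 97\right) \left(-143\right) = 66 \left(-143\right) = -9438$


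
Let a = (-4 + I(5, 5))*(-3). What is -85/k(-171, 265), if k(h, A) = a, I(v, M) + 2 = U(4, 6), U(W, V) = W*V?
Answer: 85/54 ≈ 1.5741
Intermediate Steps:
U(W, V) = V*W
I(v, M) = 22 (I(v, M) = -2 + 6*4 = -2 + 24 = 22)
a = -54 (a = (-4 + 22)*(-3) = 18*(-3) = -54)
k(h, A) = -54
-85/k(-171, 265) = -85/(-54) = -85*(-1/54) = 85/54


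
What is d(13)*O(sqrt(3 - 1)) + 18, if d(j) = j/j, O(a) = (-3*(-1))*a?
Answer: 18 + 3*sqrt(2) ≈ 22.243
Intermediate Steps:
O(a) = 3*a
d(j) = 1
d(13)*O(sqrt(3 - 1)) + 18 = 1*(3*sqrt(3 - 1)) + 18 = 1*(3*sqrt(2)) + 18 = 3*sqrt(2) + 18 = 18 + 3*sqrt(2)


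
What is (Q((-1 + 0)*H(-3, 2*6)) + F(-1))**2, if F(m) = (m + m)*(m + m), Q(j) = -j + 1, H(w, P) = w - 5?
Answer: 9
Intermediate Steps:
H(w, P) = -5 + w
Q(j) = 1 - j
F(m) = 4*m**2 (F(m) = (2*m)*(2*m) = 4*m**2)
(Q((-1 + 0)*H(-3, 2*6)) + F(-1))**2 = ((1 - (-1 + 0)*(-5 - 3)) + 4*(-1)**2)**2 = ((1 - (-1)*(-8)) + 4*1)**2 = ((1 - 1*8) + 4)**2 = ((1 - 8) + 4)**2 = (-7 + 4)**2 = (-3)**2 = 9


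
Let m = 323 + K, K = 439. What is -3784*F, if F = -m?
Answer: 2883408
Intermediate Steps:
m = 762 (m = 323 + 439 = 762)
F = -762 (F = -1*762 = -762)
-3784*F = -3784*(-762) = 2883408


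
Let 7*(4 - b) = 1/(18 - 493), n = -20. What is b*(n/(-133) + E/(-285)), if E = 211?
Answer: -15655277/6633375 ≈ -2.3601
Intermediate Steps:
b = 13301/3325 (b = 4 - 1/(7*(18 - 493)) = 4 - ⅐/(-475) = 4 - ⅐*(-1/475) = 4 + 1/3325 = 13301/3325 ≈ 4.0003)
b*(n/(-133) + E/(-285)) = 13301*(-20/(-133) + 211/(-285))/3325 = 13301*(-20*(-1/133) + 211*(-1/285))/3325 = 13301*(20/133 - 211/285)/3325 = (13301/3325)*(-1177/1995) = -15655277/6633375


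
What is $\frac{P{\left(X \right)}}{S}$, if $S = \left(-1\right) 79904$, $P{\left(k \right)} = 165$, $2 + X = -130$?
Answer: $- \frac{15}{7264} \approx -0.002065$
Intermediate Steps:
$X = -132$ ($X = -2 - 130 = -132$)
$S = -79904$
$\frac{P{\left(X \right)}}{S} = \frac{165}{-79904} = 165 \left(- \frac{1}{79904}\right) = - \frac{15}{7264}$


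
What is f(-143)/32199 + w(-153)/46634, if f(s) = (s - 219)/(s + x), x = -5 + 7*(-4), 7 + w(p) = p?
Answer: -222460583/66068999304 ≈ -0.0033671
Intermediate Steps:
w(p) = -7 + p
x = -33 (x = -5 - 28 = -33)
f(s) = (-219 + s)/(-33 + s) (f(s) = (s - 219)/(s - 33) = (-219 + s)/(-33 + s))
f(-143)/32199 + w(-153)/46634 = ((-219 - 143)/(-33 - 143))/32199 + (-7 - 153)/46634 = (-362/(-176))*(1/32199) - 160*1/46634 = -1/176*(-362)*(1/32199) - 80/23317 = (181/88)*(1/32199) - 80/23317 = 181/2833512 - 80/23317 = -222460583/66068999304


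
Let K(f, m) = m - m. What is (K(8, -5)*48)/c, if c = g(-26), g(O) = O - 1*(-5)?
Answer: 0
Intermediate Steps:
K(f, m) = 0
g(O) = 5 + O (g(O) = O + 5 = 5 + O)
c = -21 (c = 5 - 26 = -21)
(K(8, -5)*48)/c = (0*48)/(-21) = 0*(-1/21) = 0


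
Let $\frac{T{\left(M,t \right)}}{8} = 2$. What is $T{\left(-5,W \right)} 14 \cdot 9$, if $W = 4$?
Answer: $2016$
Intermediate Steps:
$T{\left(M,t \right)} = 16$ ($T{\left(M,t \right)} = 8 \cdot 2 = 16$)
$T{\left(-5,W \right)} 14 \cdot 9 = 16 \cdot 14 \cdot 9 = 224 \cdot 9 = 2016$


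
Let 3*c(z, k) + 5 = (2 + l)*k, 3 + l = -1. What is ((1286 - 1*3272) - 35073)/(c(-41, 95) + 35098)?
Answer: -37059/35033 ≈ -1.0578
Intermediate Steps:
l = -4 (l = -3 - 1 = -4)
c(z, k) = -5/3 - 2*k/3 (c(z, k) = -5/3 + ((2 - 4)*k)/3 = -5/3 + (-2*k)/3 = -5/3 - 2*k/3)
((1286 - 1*3272) - 35073)/(c(-41, 95) + 35098) = ((1286 - 1*3272) - 35073)/((-5/3 - 2/3*95) + 35098) = ((1286 - 3272) - 35073)/((-5/3 - 190/3) + 35098) = (-1986 - 35073)/(-65 + 35098) = -37059/35033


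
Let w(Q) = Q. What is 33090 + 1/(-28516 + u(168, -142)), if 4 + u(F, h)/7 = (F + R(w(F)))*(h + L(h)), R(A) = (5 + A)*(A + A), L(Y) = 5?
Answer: 1850869560719/55934408 ≈ 33090.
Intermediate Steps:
R(A) = 2*A*(5 + A) (R(A) = (5 + A)*(2*A) = 2*A*(5 + A))
u(F, h) = -28 + 7*(5 + h)*(F + 2*F*(5 + F)) (u(F, h) = -28 + 7*((F + 2*F*(5 + F))*(h + 5)) = -28 + 7*((F + 2*F*(5 + F))*(5 + h)) = -28 + 7*((5 + h)*(F + 2*F*(5 + F))) = -28 + 7*(5 + h)*(F + 2*F*(5 + F)))
33090 + 1/(-28516 + u(168, -142)) = 33090 + 1/(-28516 + (-28 + 70*168² + 385*168 + 14*(-142)*168² + 77*168*(-142))) = 33090 + 1/(-28516 + (-28 + 70*28224 + 64680 + 14*(-142)*28224 - 1836912)) = 33090 + 1/(-28516 + (-28 + 1975680 + 64680 - 56109312 - 1836912)) = 33090 + 1/(-28516 - 55905892) = 33090 + 1/(-55934408) = 33090 - 1/55934408 = 1850869560719/55934408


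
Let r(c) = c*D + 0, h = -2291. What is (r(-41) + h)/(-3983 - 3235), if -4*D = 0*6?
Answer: 2291/7218 ≈ 0.31740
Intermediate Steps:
D = 0 (D = -0*6 = -¼*0 = 0)
r(c) = 0 (r(c) = c*0 + 0 = 0 + 0 = 0)
(r(-41) + h)/(-3983 - 3235) = (0 - 2291)/(-3983 - 3235) = -2291/(-7218) = -2291*(-1/7218) = 2291/7218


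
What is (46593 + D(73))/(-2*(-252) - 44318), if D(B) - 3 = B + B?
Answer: -23371/21907 ≈ -1.0668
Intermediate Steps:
D(B) = 3 + 2*B (D(B) = 3 + (B + B) = 3 + 2*B)
(46593 + D(73))/(-2*(-252) - 44318) = (46593 + (3 + 2*73))/(-2*(-252) - 44318) = (46593 + (3 + 146))/(504 - 44318) = (46593 + 149)/(-43814) = 46742*(-1/43814) = -23371/21907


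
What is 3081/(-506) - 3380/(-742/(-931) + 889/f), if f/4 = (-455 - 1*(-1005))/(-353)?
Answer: 372552683659/21001257266 ≈ 17.740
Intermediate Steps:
f = -2200/353 (f = 4*((-455 - 1*(-1005))/(-353)) = 4*((-455 + 1005)*(-1/353)) = 4*(550*(-1/353)) = 4*(-550/353) = -2200/353 ≈ -6.2323)
3081/(-506) - 3380/(-742/(-931) + 889/f) = 3081/(-506) - 3380/(-742/(-931) + 889/(-2200/353)) = 3081*(-1/506) - 3380/(-742*(-1/931) + 889*(-353/2200)) = -3081/506 - 3380/(106/133 - 313817/2200) = -3081/506 - 3380/(-41504461/292600) = -3081/506 - 3380*(-292600/41504461) = -3081/506 + 988988000/41504461 = 372552683659/21001257266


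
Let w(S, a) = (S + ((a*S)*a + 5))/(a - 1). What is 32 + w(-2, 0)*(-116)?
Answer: 380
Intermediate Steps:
w(S, a) = (5 + S + S*a²)/(-1 + a) (w(S, a) = (S + ((S*a)*a + 5))/(-1 + a) = (S + (S*a² + 5))/(-1 + a) = (S + (5 + S*a²))/(-1 + a) = (5 + S + S*a²)/(-1 + a))
32 + w(-2, 0)*(-116) = 32 + ((5 - 2 - 2*0²)/(-1 + 0))*(-116) = 32 + ((5 - 2 - 2*0)/(-1))*(-116) = 32 - (5 - 2 + 0)*(-116) = 32 - 1*3*(-116) = 32 - 3*(-116) = 32 + 348 = 380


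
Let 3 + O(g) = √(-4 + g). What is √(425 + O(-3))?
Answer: √(422 + I*√7) ≈ 20.543 + 0.0644*I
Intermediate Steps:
O(g) = -3 + √(-4 + g)
√(425 + O(-3)) = √(425 + (-3 + √(-4 - 3))) = √(425 + (-3 + √(-7))) = √(425 + (-3 + I*√7)) = √(422 + I*√7)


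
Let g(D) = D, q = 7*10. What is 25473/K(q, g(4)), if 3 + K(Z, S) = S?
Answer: 25473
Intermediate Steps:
q = 70
K(Z, S) = -3 + S
25473/K(q, g(4)) = 25473/(-3 + 4) = 25473/1 = 25473*1 = 25473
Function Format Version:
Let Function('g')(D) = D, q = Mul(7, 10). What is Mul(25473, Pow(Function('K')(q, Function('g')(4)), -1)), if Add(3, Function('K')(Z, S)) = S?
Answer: 25473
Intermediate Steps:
q = 70
Function('K')(Z, S) = Add(-3, S)
Mul(25473, Pow(Function('K')(q, Function('g')(4)), -1)) = Mul(25473, Pow(Add(-3, 4), -1)) = Mul(25473, Pow(1, -1)) = Mul(25473, 1) = 25473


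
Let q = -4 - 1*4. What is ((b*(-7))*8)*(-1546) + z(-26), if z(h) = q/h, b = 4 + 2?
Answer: 6752932/13 ≈ 5.1946e+5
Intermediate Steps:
b = 6
q = -8 (q = -4 - 4 = -8)
z(h) = -8/h
((b*(-7))*8)*(-1546) + z(-26) = ((6*(-7))*8)*(-1546) - 8/(-26) = -42*8*(-1546) - 8*(-1/26) = -336*(-1546) + 4/13 = 519456 + 4/13 = 6752932/13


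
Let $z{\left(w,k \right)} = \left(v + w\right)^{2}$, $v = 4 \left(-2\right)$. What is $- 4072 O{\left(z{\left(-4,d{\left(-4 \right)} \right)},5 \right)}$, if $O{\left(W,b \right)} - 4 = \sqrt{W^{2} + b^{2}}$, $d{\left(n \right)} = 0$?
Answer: $-16288 - 4072 \sqrt{20761} \approx -6.0301 \cdot 10^{5}$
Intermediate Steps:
$v = -8$
$z{\left(w,k \right)} = \left(-8 + w\right)^{2}$
$O{\left(W,b \right)} = 4 + \sqrt{W^{2} + b^{2}}$
$- 4072 O{\left(z{\left(-4,d{\left(-4 \right)} \right)},5 \right)} = - 4072 \left(4 + \sqrt{\left(\left(-8 - 4\right)^{2}\right)^{2} + 5^{2}}\right) = - 4072 \left(4 + \sqrt{\left(\left(-12\right)^{2}\right)^{2} + 25}\right) = - 4072 \left(4 + \sqrt{144^{2} + 25}\right) = - 4072 \left(4 + \sqrt{20736 + 25}\right) = - 4072 \left(4 + \sqrt{20761}\right) = -16288 - 4072 \sqrt{20761}$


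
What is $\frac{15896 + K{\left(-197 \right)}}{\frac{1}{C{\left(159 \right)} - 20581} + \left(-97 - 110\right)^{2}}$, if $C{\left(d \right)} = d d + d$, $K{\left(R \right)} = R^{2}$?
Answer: $\frac{265811595}{208203292} \approx 1.2767$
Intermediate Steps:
$C{\left(d \right)} = d + d^{2}$ ($C{\left(d \right)} = d^{2} + d = d + d^{2}$)
$\frac{15896 + K{\left(-197 \right)}}{\frac{1}{C{\left(159 \right)} - 20581} + \left(-97 - 110\right)^{2}} = \frac{15896 + \left(-197\right)^{2}}{\frac{1}{159 \left(1 + 159\right) - 20581} + \left(-97 - 110\right)^{2}} = \frac{15896 + 38809}{\frac{1}{159 \cdot 160 - 20581} + \left(-207\right)^{2}} = \frac{54705}{\frac{1}{25440 - 20581} + 42849} = \frac{54705}{\frac{1}{4859} + 42849} = \frac{54705}{\frac{208203292}{4859}} = 54705 \cdot \frac{4859}{208203292} = \frac{265811595}{208203292}$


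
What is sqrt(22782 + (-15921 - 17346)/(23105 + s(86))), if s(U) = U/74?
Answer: sqrt(12847495706281)/23748 ≈ 150.93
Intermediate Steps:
s(U) = U/74 (s(U) = U*(1/74) = U/74)
sqrt(22782 + (-15921 - 17346)/(23105 + s(86))) = sqrt(22782 + (-15921 - 17346)/(23105 + (1/74)*86)) = sqrt(22782 - 33267/(23105 + 43/37)) = sqrt(22782 - 33267/854928/37) = sqrt(22782 - 33267*37/854928) = sqrt(22782 - 410293/284976) = sqrt(6491912939/284976) = sqrt(12847495706281)/23748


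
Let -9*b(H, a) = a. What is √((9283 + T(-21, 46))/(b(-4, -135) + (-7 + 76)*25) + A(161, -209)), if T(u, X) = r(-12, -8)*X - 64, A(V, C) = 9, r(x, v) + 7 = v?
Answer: √1169135/290 ≈ 3.7285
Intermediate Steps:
r(x, v) = -7 + v
b(H, a) = -a/9
T(u, X) = -64 - 15*X (T(u, X) = (-7 - 8)*X - 64 = -15*X - 64 = -64 - 15*X)
√((9283 + T(-21, 46))/(b(-4, -135) + (-7 + 76)*25) + A(161, -209)) = √((9283 + (-64 - 15*46))/(-⅑*(-135) + (-7 + 76)*25) + 9) = √((9283 + (-64 - 690))/(15 + 69*25) + 9) = √((9283 - 754)/(15 + 1725) + 9) = √(8529/1740 + 9) = √(8529*(1/1740) + 9) = √(2843/580 + 9) = √(8063/580) = √1169135/290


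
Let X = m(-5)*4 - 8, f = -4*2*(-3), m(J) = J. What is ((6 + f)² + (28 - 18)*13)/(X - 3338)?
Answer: -515/1683 ≈ -0.30600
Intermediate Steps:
f = 24 (f = -8*(-3) = 24)
X = -28 (X = -5*4 - 8 = -20 - 8 = -28)
((6 + f)² + (28 - 18)*13)/(X - 3338) = ((6 + 24)² + (28 - 18)*13)/(-28 - 3338) = (30² + 10*13)/(-3366) = (900 + 130)*(-1/3366) = 1030*(-1/3366) = -515/1683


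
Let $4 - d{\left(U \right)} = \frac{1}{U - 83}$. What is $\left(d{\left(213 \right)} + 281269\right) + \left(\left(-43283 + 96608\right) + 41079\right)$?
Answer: $\frac{48838009}{130} \approx 3.7568 \cdot 10^{5}$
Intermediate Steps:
$d{\left(U \right)} = 4 - \frac{1}{-83 + U}$ ($d{\left(U \right)} = 4 - \frac{1}{U - 83} = 4 - \frac{1}{-83 + U}$)
$\left(d{\left(213 \right)} + 281269\right) + \left(\left(-43283 + 96608\right) + 41079\right) = \left(\frac{-333 + 4 \cdot 213}{-83 + 213} + 281269\right) + \left(\left(-43283 + 96608\right) + 41079\right) = \left(\frac{-333 + 852}{130} + 281269\right) + \left(53325 + 41079\right) = \left(\frac{1}{130} \cdot 519 + 281269\right) + 94404 = \left(\frac{519}{130} + 281269\right) + 94404 = \frac{36565489}{130} + 94404 = \frac{48838009}{130}$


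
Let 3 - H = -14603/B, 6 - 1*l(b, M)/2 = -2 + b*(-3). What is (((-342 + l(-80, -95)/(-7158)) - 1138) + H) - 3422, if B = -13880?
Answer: -243414315457/49676520 ≈ -4900.0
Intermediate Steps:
l(b, M) = 16 + 6*b (l(b, M) = 12 - 2*(-2 + b*(-3)) = 12 - 2*(-2 - 3*b) = 12 + (4 + 6*b) = 16 + 6*b)
H = 27037/13880 (H = 3 - (-14603)/(-13880) = 3 - (-14603)*(-1)/13880 = 3 - 1*14603/13880 = 3 - 14603/13880 = 27037/13880 ≈ 1.9479)
(((-342 + l(-80, -95)/(-7158)) - 1138) + H) - 3422 = (((-342 + (16 + 6*(-80))/(-7158)) - 1138) + 27037/13880) - 3422 = (((-342 + (16 - 480)*(-1/7158)) - 1138) + 27037/13880) - 3422 = (((-342 - 464*(-1/7158)) - 1138) + 27037/13880) - 3422 = (((-342 + 232/3579) - 1138) + 27037/13880) - 3422 = ((-1223786/3579 - 1138) + 27037/13880) - 3422 = (-5296688/3579 + 27037/13880) - 3422 = -73421264017/49676520 - 3422 = -243414315457/49676520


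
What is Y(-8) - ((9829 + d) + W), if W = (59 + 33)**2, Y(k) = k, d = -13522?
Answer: -4779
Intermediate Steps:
W = 8464 (W = 92**2 = 8464)
Y(-8) - ((9829 + d) + W) = -8 - ((9829 - 13522) + 8464) = -8 - (-3693 + 8464) = -8 - 1*4771 = -8 - 4771 = -4779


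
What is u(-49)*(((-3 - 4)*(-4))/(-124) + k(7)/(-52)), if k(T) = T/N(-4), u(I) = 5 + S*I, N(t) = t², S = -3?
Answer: -114779/3224 ≈ -35.601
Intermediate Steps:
u(I) = 5 - 3*I
k(T) = T/16 (k(T) = T/((-4)²) = T/16)
u(-49)*(((-3 - 4)*(-4))/(-124) + k(7)/(-52)) = (5 - 3*(-49))*(((-3 - 4)*(-4))/(-124) + ((1/16)*7)/(-52)) = (5 + 147)*(-7*(-4)*(-1/124) + (7/16)*(-1/52)) = 152*(28*(-1/124) - 7/832) = 152*(-7/31 - 7/832) = 152*(-6041/25792) = -114779/3224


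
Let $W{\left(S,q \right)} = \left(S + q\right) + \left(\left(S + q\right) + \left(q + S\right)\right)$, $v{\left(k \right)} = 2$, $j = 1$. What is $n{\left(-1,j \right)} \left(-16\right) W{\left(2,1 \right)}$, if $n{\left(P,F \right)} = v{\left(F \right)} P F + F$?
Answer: $144$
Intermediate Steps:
$n{\left(P,F \right)} = F + 2 F P$ ($n{\left(P,F \right)} = 2 P F + F = 2 F P + F = F + 2 F P$)
$W{\left(S,q \right)} = 3 S + 3 q$ ($W{\left(S,q \right)} = \left(S + q\right) + \left(\left(S + q\right) + \left(S + q\right)\right) = \left(S + q\right) + \left(2 S + 2 q\right) = 3 S + 3 q$)
$n{\left(-1,j \right)} \left(-16\right) W{\left(2,1 \right)} = 1 \left(1 + 2 \left(-1\right)\right) \left(-16\right) \left(3 \cdot 2 + 3 \cdot 1\right) = 1 \left(1 - 2\right) \left(-16\right) \left(6 + 3\right) = 1 \left(-1\right) \left(-16\right) 9 = \left(-1\right) \left(-16\right) 9 = 16 \cdot 9 = 144$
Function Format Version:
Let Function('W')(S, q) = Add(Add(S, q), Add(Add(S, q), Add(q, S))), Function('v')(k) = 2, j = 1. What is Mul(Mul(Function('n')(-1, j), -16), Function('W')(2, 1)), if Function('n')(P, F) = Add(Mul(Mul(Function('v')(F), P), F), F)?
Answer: 144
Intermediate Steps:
Function('n')(P, F) = Add(F, Mul(2, F, P)) (Function('n')(P, F) = Add(Mul(Mul(2, P), F), F) = Add(Mul(2, F, P), F) = Add(F, Mul(2, F, P)))
Function('W')(S, q) = Add(Mul(3, S), Mul(3, q)) (Function('W')(S, q) = Add(Add(S, q), Add(Add(S, q), Add(S, q))) = Add(Add(S, q), Add(Mul(2, S), Mul(2, q))) = Add(Mul(3, S), Mul(3, q)))
Mul(Mul(Function('n')(-1, j), -16), Function('W')(2, 1)) = Mul(Mul(Mul(1, Add(1, Mul(2, -1))), -16), Add(Mul(3, 2), Mul(3, 1))) = Mul(Mul(Mul(1, Add(1, -2)), -16), Add(6, 3)) = Mul(Mul(Mul(1, -1), -16), 9) = Mul(Mul(-1, -16), 9) = Mul(16, 9) = 144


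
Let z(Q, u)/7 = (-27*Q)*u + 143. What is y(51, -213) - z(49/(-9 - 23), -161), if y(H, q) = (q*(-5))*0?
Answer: 1458989/32 ≈ 45593.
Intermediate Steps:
y(H, q) = 0 (y(H, q) = -5*q*0 = 0)
z(Q, u) = 1001 - 189*Q*u (z(Q, u) = 7*((-27*Q)*u + 143) = 7*(-27*Q*u + 143) = 7*(143 - 27*Q*u) = 1001 - 189*Q*u)
y(51, -213) - z(49/(-9 - 23), -161) = 0 - (1001 - 189*49/(-9 - 23)*(-161)) = 0 - (1001 - 189*49/(-32)*(-161)) = 0 - (1001 - 189*49*(-1/32)*(-161)) = 0 - (1001 - 189*(-49/32)*(-161)) = 0 - (1001 - 1491021/32) = 0 - 1*(-1458989/32) = 0 + 1458989/32 = 1458989/32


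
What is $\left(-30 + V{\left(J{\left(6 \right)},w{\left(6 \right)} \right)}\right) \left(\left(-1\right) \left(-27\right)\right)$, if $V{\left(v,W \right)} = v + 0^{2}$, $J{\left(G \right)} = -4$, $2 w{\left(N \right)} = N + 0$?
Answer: $-918$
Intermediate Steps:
$w{\left(N \right)} = \frac{N}{2}$ ($w{\left(N \right)} = \frac{N + 0}{2} = \frac{N}{2}$)
$V{\left(v,W \right)} = v$ ($V{\left(v,W \right)} = v + 0 = v$)
$\left(-30 + V{\left(J{\left(6 \right)},w{\left(6 \right)} \right)}\right) \left(\left(-1\right) \left(-27\right)\right) = \left(-30 - 4\right) \left(\left(-1\right) \left(-27\right)\right) = \left(-34\right) 27 = -918$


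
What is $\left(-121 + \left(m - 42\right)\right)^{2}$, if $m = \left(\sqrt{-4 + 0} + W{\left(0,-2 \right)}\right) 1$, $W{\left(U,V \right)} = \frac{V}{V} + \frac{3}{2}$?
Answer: $\frac{103025}{4} - 642 i \approx 25756.0 - 642.0 i$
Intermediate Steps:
$W{\left(U,V \right)} = \frac{5}{2}$ ($W{\left(U,V \right)} = 1 + 3 \cdot \frac{1}{2} = 1 + \frac{3}{2} = \frac{5}{2}$)
$m = \frac{5}{2} + 2 i$ ($m = \left(\sqrt{-4 + 0} + \frac{5}{2}\right) 1 = \left(\sqrt{-4} + \frac{5}{2}\right) 1 = \left(2 i + \frac{5}{2}\right) 1 = \left(\frac{5}{2} + 2 i\right) 1 = \frac{5}{2} + 2 i \approx 2.5 + 2.0 i$)
$\left(-121 + \left(m - 42\right)\right)^{2} = \left(-121 - \left(\frac{79}{2} - 2 i\right)\right)^{2} = \left(- \frac{321}{2} + 2 i\right)^{2}$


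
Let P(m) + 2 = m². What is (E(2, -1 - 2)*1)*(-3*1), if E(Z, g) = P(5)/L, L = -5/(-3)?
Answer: -207/5 ≈ -41.400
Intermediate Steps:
P(m) = -2 + m²
L = 5/3 (L = -5*(-⅓) = 5/3 ≈ 1.6667)
E(Z, g) = 69/5 (E(Z, g) = (-2 + 5²)/(5/3) = (-2 + 25)*(⅗) = 23*(⅗) = 69/5)
(E(2, -1 - 2)*1)*(-3*1) = ((69/5)*1)*(-3*1) = (69/5)*(-3) = -207/5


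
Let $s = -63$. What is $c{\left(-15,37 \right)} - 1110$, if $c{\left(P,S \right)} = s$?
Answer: $-1173$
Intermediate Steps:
$c{\left(P,S \right)} = -63$
$c{\left(-15,37 \right)} - 1110 = -63 - 1110 = -1173$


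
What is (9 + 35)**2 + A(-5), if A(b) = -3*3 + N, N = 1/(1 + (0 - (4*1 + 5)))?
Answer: 15415/8 ≈ 1926.9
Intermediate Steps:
N = -1/8 (N = 1/(1 + (0 - (4 + 5))) = 1/(1 + (0 - 1*9)) = 1/(1 + (0 - 9)) = 1/(1 - 9) = 1/(-8) = -1/8 ≈ -0.12500)
A(b) = -73/8 (A(b) = -3*3 - 1/8 = -9 - 1/8 = -73/8)
(9 + 35)**2 + A(-5) = (9 + 35)**2 - 73/8 = 44**2 - 73/8 = 1936 - 73/8 = 15415/8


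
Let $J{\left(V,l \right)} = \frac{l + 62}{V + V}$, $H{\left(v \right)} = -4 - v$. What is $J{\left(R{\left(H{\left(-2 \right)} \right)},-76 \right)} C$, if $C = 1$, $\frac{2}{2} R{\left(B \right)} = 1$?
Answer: $-7$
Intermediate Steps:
$R{\left(B \right)} = 1$
$J{\left(V,l \right)} = \frac{62 + l}{2 V}$
$J{\left(R{\left(H{\left(-2 \right)} \right)},-76 \right)} C = \frac{62 - 76}{2 \cdot 1} \cdot 1 = \frac{1}{2} \cdot 1 \left(-14\right) 1 = \left(-7\right) 1 = -7$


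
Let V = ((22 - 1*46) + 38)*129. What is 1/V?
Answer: 1/1806 ≈ 0.00055371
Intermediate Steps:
V = 1806 (V = ((22 - 46) + 38)*129 = (-24 + 38)*129 = 14*129 = 1806)
1/V = 1/1806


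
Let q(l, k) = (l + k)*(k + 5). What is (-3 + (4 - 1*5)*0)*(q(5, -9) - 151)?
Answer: 405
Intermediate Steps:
q(l, k) = (5 + k)*(k + l) (q(l, k) = (k + l)*(5 + k) = (5 + k)*(k + l))
(-3 + (4 - 1*5)*0)*(q(5, -9) - 151) = (-3 + (4 - 1*5)*0)*(((-9)² + 5*(-9) + 5*5 - 9*5) - 151) = (-3 + (4 - 5)*0)*((81 - 45 + 25 - 45) - 151) = (-3 - 1*0)*(16 - 151) = (-3 + 0)*(-135) = -3*(-135) = 405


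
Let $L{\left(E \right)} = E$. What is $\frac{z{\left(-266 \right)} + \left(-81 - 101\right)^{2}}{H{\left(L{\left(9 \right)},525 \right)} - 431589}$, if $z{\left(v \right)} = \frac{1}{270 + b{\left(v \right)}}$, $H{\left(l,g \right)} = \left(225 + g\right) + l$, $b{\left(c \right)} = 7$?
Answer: $- \frac{9175349}{119339910} \approx -0.076884$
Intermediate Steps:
$H{\left(l,g \right)} = 225 + g + l$
$z{\left(v \right)} = \frac{1}{277}$ ($z{\left(v \right)} = \frac{1}{270 + 7} = \frac{1}{277}$)
$\frac{z{\left(-266 \right)} + \left(-81 - 101\right)^{2}}{H{\left(L{\left(9 \right)},525 \right)} - 431589} = \frac{\frac{1}{277} + \left(-81 - 101\right)^{2}}{\left(225 + 525 + 9\right) - 431589} = \frac{\frac{1}{277} + \left(-182\right)^{2}}{759 - 431589} = \frac{\frac{1}{277} + 33124}{-430830} = \frac{9175349}{277} \left(- \frac{1}{430830}\right) = - \frac{9175349}{119339910}$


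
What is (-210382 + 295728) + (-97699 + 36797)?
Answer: 24444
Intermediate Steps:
(-210382 + 295728) + (-97699 + 36797) = 85346 - 60902 = 24444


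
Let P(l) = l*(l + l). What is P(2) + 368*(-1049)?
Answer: -386024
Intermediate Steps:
P(l) = 2*l**2 (P(l) = l*(2*l) = 2*l**2)
P(2) + 368*(-1049) = 2*2**2 + 368*(-1049) = 2*4 - 386032 = 8 - 386032 = -386024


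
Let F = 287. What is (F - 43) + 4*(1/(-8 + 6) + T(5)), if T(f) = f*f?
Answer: 342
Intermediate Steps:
T(f) = f²
(F - 43) + 4*(1/(-8 + 6) + T(5)) = (287 - 43) + 4*(1/(-8 + 6) + 5²) = 244 + 4*(1/(-2) + 25) = 244 + 4*(-½ + 25) = 244 + 4*(49/2) = 244 + 98 = 342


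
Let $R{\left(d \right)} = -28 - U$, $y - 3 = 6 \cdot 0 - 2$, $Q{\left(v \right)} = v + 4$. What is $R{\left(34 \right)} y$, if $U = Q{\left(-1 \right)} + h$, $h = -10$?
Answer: $-21$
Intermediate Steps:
$Q{\left(v \right)} = 4 + v$
$U = -7$ ($U = \left(4 - 1\right) - 10 = 3 - 10 = -7$)
$y = 1$ ($y = 3 + \left(6 \cdot 0 - 2\right) = 3 + \left(0 - 2\right) = 3 - 2 = 1$)
$R{\left(d \right)} = -21$ ($R{\left(d \right)} = -28 - -7 = -28 + 7 = -21$)
$R{\left(34 \right)} y = \left(-21\right) 1 = -21$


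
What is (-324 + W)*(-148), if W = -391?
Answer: 105820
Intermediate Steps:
(-324 + W)*(-148) = (-324 - 391)*(-148) = -715*(-148) = 105820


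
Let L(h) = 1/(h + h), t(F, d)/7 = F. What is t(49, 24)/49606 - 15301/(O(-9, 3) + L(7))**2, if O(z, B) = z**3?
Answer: -8695960077/397389945550 ≈ -0.021883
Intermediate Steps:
t(F, d) = 7*F
L(h) = 1/(2*h)
t(49, 24)/49606 - 15301/(O(-9, 3) + L(7))**2 = (7*49)/49606 - 15301/((-9)**3 + (1/2)/7)**2 = 343*(1/49606) - 15301/(-729 + (1/2)*(1/7))**2 = 343/49606 - 15301/(-729 + 1/14)**2 = 343/49606 - 15301/((-10205/14)**2) = 343/49606 - 15301/104142025/196 = 343/49606 - 15301*196/104142025 = 343/49606 - 230692/8010925 = -8695960077/397389945550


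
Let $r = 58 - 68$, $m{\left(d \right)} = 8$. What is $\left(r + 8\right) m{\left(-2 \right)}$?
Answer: $-16$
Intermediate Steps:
$r = -10$
$\left(r + 8\right) m{\left(-2 \right)} = \left(-10 + 8\right) 8 = \left(-2\right) 8 = -16$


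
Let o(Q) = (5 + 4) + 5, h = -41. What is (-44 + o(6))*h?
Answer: 1230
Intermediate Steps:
o(Q) = 14 (o(Q) = 9 + 5 = 14)
(-44 + o(6))*h = (-44 + 14)*(-41) = -30*(-41) = 1230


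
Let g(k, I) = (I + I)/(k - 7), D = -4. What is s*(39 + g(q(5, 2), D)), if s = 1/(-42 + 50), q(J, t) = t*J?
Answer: 109/24 ≈ 4.5417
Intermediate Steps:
q(J, t) = J*t
g(k, I) = 2*I/(-7 + k) (g(k, I) = (2*I)/(-7 + k) = 2*I/(-7 + k))
s = 1/8 ≈ 0.12500
s*(39 + g(q(5, 2), D)) = (39 + 2*(-4)/(-7 + 5*2))/8 = (39 + 2*(-4)/(-7 + 10))/8 = (39 + 2*(-4)/3)/8 = (39 + 2*(-4)*(1/3))/8 = (39 - 8/3)/8 = (1/8)*(109/3) = 109/24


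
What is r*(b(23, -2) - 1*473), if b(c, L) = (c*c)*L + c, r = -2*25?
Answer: 75400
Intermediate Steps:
r = -50
b(c, L) = c + L*c**2 (b(c, L) = c**2*L + c = L*c**2 + c = c + L*c**2)
r*(b(23, -2) - 1*473) = -50*(23*(1 - 2*23) - 1*473) = -50*(23*(1 - 46) - 473) = -50*(23*(-45) - 473) = -50*(-1035 - 473) = -50*(-1508) = 75400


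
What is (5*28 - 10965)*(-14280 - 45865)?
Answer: 651069625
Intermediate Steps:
(5*28 - 10965)*(-14280 - 45865) = (140 - 10965)*(-60145) = -10825*(-60145) = 651069625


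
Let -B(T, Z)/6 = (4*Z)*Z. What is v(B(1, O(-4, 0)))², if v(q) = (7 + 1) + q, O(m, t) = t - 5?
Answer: 350464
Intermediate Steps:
O(m, t) = -5 + t
B(T, Z) = -24*Z² (B(T, Z) = -6*4*Z*Z = -24*Z²)
v(q) = 8 + q
v(B(1, O(-4, 0)))² = (8 - 24*(-5 + 0)²)² = (8 - 24*(-5)²)² = (8 - 24*25)² = (8 - 600)² = (-592)² = 350464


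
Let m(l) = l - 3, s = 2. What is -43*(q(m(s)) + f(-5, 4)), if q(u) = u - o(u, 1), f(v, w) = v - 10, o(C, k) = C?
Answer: 645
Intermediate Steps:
m(l) = -3 + l
f(v, w) = -10 + v
q(u) = 0 (q(u) = u - u = 0)
-43*(q(m(s)) + f(-5, 4)) = -43*(0 + (-10 - 5)) = -43*(0 - 15) = -43*(-15) = 645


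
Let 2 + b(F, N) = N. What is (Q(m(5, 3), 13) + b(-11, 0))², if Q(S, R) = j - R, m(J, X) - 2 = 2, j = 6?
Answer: 81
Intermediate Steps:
b(F, N) = -2 + N
m(J, X) = 4 (m(J, X) = 2 + 2 = 4)
Q(S, R) = 6 - R
(Q(m(5, 3), 13) + b(-11, 0))² = ((6 - 1*13) + (-2 + 0))² = ((6 - 13) - 2)² = (-7 - 2)² = (-9)² = 81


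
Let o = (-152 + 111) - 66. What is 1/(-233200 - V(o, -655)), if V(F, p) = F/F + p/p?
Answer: -1/233202 ≈ -4.2881e-6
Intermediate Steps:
o = -107 (o = -41 - 66 = -107)
V(F, p) = 2 (V(F, p) = 1 + 1 = 2)
1/(-233200 - V(o, -655)) = 1/(-233200 - 1*2) = 1/(-233200 - 2) = 1/(-233202) = -1/233202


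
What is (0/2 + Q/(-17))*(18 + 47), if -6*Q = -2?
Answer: -65/51 ≈ -1.2745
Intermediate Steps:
Q = ⅓ (Q = -⅙*(-2) = ⅓ ≈ 0.33333)
(0/2 + Q/(-17))*(18 + 47) = (0/2 + (⅓)/(-17))*(18 + 47) = (0*(½) + (⅓)*(-1/17))*65 = (0 - 1/51)*65 = -1/51*65 = -65/51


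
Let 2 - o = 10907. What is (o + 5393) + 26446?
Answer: 20934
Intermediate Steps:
o = -10905 (o = 2 - 1*10907 = 2 - 10907 = -10905)
(o + 5393) + 26446 = (-10905 + 5393) + 26446 = -5512 + 26446 = 20934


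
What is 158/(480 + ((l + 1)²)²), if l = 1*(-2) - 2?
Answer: 158/561 ≈ 0.28164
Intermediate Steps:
l = -4 (l = -2 - 2 = -4)
158/(480 + ((l + 1)²)²) = 158/(480 + ((-4 + 1)²)²) = 158/(480 + ((-3)²)²) = 158/(480 + 9²) = 158/(480 + 81) = 158/561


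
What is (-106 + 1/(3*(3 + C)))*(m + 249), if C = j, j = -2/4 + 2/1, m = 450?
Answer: -666380/9 ≈ -74042.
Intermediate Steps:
j = 3/2 (j = -2*1/4 + 2*1 = -1/2 + 2 = 3/2 ≈ 1.5000)
C = 3/2 ≈ 1.5000
(-106 + 1/(3*(3 + C)))*(m + 249) = (-106 + 1/(3*(3 + 3/2)))*(450 + 249) = (-106 + 1/(3*(9/2)))*699 = (-106 + 1/(27/2))*699 = (-106 + 2/27)*699 = -2860/27*699 = -666380/9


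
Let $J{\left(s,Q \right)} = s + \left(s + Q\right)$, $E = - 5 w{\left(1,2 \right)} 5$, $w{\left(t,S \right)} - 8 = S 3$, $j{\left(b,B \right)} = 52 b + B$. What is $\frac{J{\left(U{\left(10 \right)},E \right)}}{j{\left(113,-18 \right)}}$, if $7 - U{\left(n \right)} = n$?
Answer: $- \frac{178}{2929} \approx -0.060772$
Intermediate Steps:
$j{\left(b,B \right)} = B + 52 b$
$U{\left(n \right)} = 7 - n$
$w{\left(t,S \right)} = 8 + 3 S$ ($w{\left(t,S \right)} = 8 + S 3 = 8 + 3 S$)
$E = -350$ ($E = - 5 \left(8 + 3 \cdot 2\right) 5 = - 5 \left(8 + 6\right) 5 = \left(-5\right) 14 \cdot 5 = \left(-70\right) 5 = -350$)
$J{\left(s,Q \right)} = Q + 2 s$ ($J{\left(s,Q \right)} = s + \left(Q + s\right) = Q + 2 s$)
$\frac{J{\left(U{\left(10 \right)},E \right)}}{j{\left(113,-18 \right)}} = \frac{-350 + 2 \left(7 - 10\right)}{-18 + 52 \cdot 113} = \frac{-350 + 2 \left(7 - 10\right)}{-18 + 5876} = \frac{-350 + 2 \left(-3\right)}{5858} = \left(-350 - 6\right) \frac{1}{5858} = \left(-356\right) \frac{1}{5858} = - \frac{178}{2929}$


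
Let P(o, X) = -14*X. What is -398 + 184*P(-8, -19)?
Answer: 48546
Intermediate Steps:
-398 + 184*P(-8, -19) = -398 + 184*(-14*(-19)) = -398 + 184*266 = -398 + 48944 = 48546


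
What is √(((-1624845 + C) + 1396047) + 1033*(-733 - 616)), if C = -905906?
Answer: I*√2528221 ≈ 1590.0*I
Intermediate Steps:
√(((-1624845 + C) + 1396047) + 1033*(-733 - 616)) = √(((-1624845 - 905906) + 1396047) + 1033*(-733 - 616)) = √((-2530751 + 1396047) + 1033*(-1349)) = √(-1134704 - 1393517) = √(-2528221) = I*√2528221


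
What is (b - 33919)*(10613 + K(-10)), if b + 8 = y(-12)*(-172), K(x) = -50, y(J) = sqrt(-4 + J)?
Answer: -358370901 - 7267344*I ≈ -3.5837e+8 - 7.2673e+6*I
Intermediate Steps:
b = -8 - 688*I (b = -8 + sqrt(-4 - 12)*(-172) = -8 + sqrt(-16)*(-172) = -8 + (4*I)*(-172) = -8 - 688*I ≈ -8.0 - 688.0*I)
(b - 33919)*(10613 + K(-10)) = ((-8 - 688*I) - 33919)*(10613 - 50) = (-33927 - 688*I)*10563 = -358370901 - 7267344*I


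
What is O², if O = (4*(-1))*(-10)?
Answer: 1600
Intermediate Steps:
O = 40 (O = -4*(-10) = 40)
O² = 40² = 1600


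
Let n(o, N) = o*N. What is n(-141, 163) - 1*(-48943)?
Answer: 25960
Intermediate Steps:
n(o, N) = N*o
n(-141, 163) - 1*(-48943) = 163*(-141) - 1*(-48943) = -22983 + 48943 = 25960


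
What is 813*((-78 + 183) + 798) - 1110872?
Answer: -376733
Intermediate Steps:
813*((-78 + 183) + 798) - 1110872 = 813*(105 + 798) - 1110872 = 813*903 - 1110872 = 734139 - 1110872 = -376733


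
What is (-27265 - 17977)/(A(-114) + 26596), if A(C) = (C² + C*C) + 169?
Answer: -45242/52757 ≈ -0.85755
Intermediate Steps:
A(C) = 169 + 2*C² (A(C) = (C² + C²) + 169 = 2*C² + 169 = 169 + 2*C²)
(-27265 - 17977)/(A(-114) + 26596) = (-27265 - 17977)/((169 + 2*(-114)²) + 26596) = -45242/((169 + 2*12996) + 26596) = -45242/((169 + 25992) + 26596) = -45242/(26161 + 26596) = -45242/52757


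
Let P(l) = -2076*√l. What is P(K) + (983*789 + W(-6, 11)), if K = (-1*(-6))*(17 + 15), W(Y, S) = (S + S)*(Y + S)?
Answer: 775697 - 16608*√3 ≈ 7.4693e+5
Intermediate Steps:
W(Y, S) = 2*S*(S + Y) (W(Y, S) = (2*S)*(S + Y) = 2*S*(S + Y))
K = 192 (K = 6*32 = 192)
P(K) + (983*789 + W(-6, 11)) = -16608*√3 + (983*789 + 2*11*(11 - 6)) = -16608*√3 + (775587 + 2*11*5) = -16608*√3 + (775587 + 110) = -16608*√3 + 775697 = 775697 - 16608*√3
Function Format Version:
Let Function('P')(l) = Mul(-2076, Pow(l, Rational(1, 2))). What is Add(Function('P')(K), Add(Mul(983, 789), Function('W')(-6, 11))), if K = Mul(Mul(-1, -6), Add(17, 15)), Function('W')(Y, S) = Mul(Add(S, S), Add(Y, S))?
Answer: Add(775697, Mul(-16608, Pow(3, Rational(1, 2)))) ≈ 7.4693e+5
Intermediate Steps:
Function('W')(Y, S) = Mul(2, S, Add(S, Y)) (Function('W')(Y, S) = Mul(Mul(2, S), Add(S, Y)) = Mul(2, S, Add(S, Y)))
K = 192 (K = Mul(6, 32) = 192)
Add(Function('P')(K), Add(Mul(983, 789), Function('W')(-6, 11))) = Add(Mul(-2076, Pow(192, Rational(1, 2))), Add(Mul(983, 789), Mul(2, 11, Add(11, -6)))) = Add(Mul(-2076, Mul(8, Pow(3, Rational(1, 2)))), Add(775587, Mul(2, 11, 5))) = Add(Mul(-16608, Pow(3, Rational(1, 2))), Add(775587, 110)) = Add(Mul(-16608, Pow(3, Rational(1, 2))), 775697) = Add(775697, Mul(-16608, Pow(3, Rational(1, 2))))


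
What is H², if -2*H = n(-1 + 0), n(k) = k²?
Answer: ¼ ≈ 0.25000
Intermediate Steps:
H = -½ (H = -(-1 + 0)²/2 = -½*(-1)² = -½*1 = -½ ≈ -0.50000)
H² = (-½)² = ¼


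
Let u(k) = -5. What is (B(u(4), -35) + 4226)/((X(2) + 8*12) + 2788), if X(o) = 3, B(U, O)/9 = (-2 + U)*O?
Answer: 6431/2887 ≈ 2.2276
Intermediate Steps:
B(U, O) = 9*O*(-2 + U) (B(U, O) = 9*((-2 + U)*O) = 9*(O*(-2 + U)) = 9*O*(-2 + U))
(B(u(4), -35) + 4226)/((X(2) + 8*12) + 2788) = (9*(-35)*(-2 - 5) + 4226)/((3 + 8*12) + 2788) = (9*(-35)*(-7) + 4226)/((3 + 96) + 2788) = (2205 + 4226)/(99 + 2788) = 6431/2887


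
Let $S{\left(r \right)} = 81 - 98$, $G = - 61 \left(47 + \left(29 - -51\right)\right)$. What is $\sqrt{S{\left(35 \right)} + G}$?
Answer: $2 i \sqrt{1941} \approx 88.114 i$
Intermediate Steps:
$G = -7747$ ($G = - 61 \left(47 + \left(29 + 51\right)\right) = - 61 \left(47 + 80\right) = \left(-61\right) 127 = -7747$)
$S{\left(r \right)} = -17$ ($S{\left(r \right)} = 81 - 98 = -17$)
$\sqrt{S{\left(35 \right)} + G} = \sqrt{-17 - 7747} = \sqrt{-7764} = 2 i \sqrt{1941}$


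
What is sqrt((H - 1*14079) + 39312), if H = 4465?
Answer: sqrt(29698) ≈ 172.33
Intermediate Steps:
sqrt((H - 1*14079) + 39312) = sqrt((4465 - 1*14079) + 39312) = sqrt((4465 - 14079) + 39312) = sqrt(-9614 + 39312) = sqrt(29698)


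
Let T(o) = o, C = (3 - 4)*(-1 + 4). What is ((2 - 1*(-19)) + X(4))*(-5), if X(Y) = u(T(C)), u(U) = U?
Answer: -90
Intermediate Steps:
C = -3 (C = -1*3 = -3)
X(Y) = -3
((2 - 1*(-19)) + X(4))*(-5) = ((2 - 1*(-19)) - 3)*(-5) = ((2 + 19) - 3)*(-5) = (21 - 3)*(-5) = 18*(-5) = -90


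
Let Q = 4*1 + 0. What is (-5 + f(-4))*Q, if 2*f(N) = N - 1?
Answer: -30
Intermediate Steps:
f(N) = -½ + N/2 (f(N) = (N - 1)/2 = (-1 + N)/2 = -½ + N/2)
Q = 4 (Q = 4 + 0 = 4)
(-5 + f(-4))*Q = (-5 + (-½ + (½)*(-4)))*4 = (-5 + (-½ - 2))*4 = (-5 - 5/2)*4 = -15/2*4 = -30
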